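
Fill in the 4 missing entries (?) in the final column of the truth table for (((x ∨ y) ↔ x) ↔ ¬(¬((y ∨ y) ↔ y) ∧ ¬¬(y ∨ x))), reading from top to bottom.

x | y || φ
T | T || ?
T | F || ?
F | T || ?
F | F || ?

T, T, F, T

Row x=T, y=T: ((x ∨ y) ↔ x) = T, ¬(¬((y ∨ y) ↔ y) ∧ ¬¬(y ∨ x)) = T, so the formula = T.
Row x=T, y=F: ((x ∨ y) ↔ x) = T, ¬(¬((y ∨ y) ↔ y) ∧ ¬¬(y ∨ x)) = T, so the formula = T.
Row x=F, y=T: ((x ∨ y) ↔ x) = F, ¬(¬((y ∨ y) ↔ y) ∧ ¬¬(y ∨ x)) = T, so the formula = F.
Row x=F, y=F: ((x ∨ y) ↔ x) = T, ¬(¬((y ∨ y) ↔ y) ∧ ¬¬(y ∨ x)) = T, so the formula = T.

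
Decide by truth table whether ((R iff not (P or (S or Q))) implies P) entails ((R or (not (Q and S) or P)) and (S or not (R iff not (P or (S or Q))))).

no

P  Q  R  S  |  φ  ψ
F  F  F  F  |  T  T
F  F  F  T  |  F  T
F  F  T  F  |  F  F
F  F  T  T  |  T  T
F  T  F  F  |  F  F
F  T  F  T  |  F  F
F  T  T  F  |  T  T
F  T  T  T  |  T  T
T  F  F  F  |  T  F
T  F  F  T  |  T  T
T  F  T  F  |  T  T
T  F  T  T  |  T  T
T  T  F  F  |  T  F
T  T  F  T  |  T  T
T  T  T  F  |  T  T
T  T  T  T  |  T  T
At P=T, Q=F, R=F, S=F we have φ true but ψ false, so φ does not entail ψ.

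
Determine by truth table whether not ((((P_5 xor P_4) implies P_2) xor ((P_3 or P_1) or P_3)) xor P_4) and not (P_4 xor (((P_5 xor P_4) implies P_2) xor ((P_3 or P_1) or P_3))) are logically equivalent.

equivalent

P_1 | P_2 | P_3 | P_4 | P_5 || φ | ψ
 1  |  1  |  1  |  1  |  1  || 0 | 0
 1  |  1  |  1  |  1  |  0  || 0 | 0
 1  |  1  |  1  |  0  |  1  || 1 | 1
 1  |  1  |  1  |  0  |  0  || 1 | 1
 1  |  1  |  0  |  1  |  1  || 0 | 0
 1  |  1  |  0  |  1  |  0  || 0 | 0
 1  |  1  |  0  |  0  |  1  || 1 | 1
 1  |  1  |  0  |  0  |  0  || 1 | 1
 1  |  0  |  1  |  1  |  1  || 0 | 0
 1  |  0  |  1  |  1  |  0  || 1 | 1
 1  |  0  |  1  |  0  |  1  || 0 | 0
 1  |  0  |  1  |  0  |  0  || 1 | 1
 1  |  0  |  0  |  1  |  1  || 0 | 0
 1  |  0  |  0  |  1  |  0  || 1 | 1
 1  |  0  |  0  |  0  |  1  || 0 | 0
 1  |  0  |  0  |  0  |  0  || 1 | 1
 0  |  1  |  1  |  1  |  1  || 0 | 0
 0  |  1  |  1  |  1  |  0  || 0 | 0
 0  |  1  |  1  |  0  |  1  || 1 | 1
 0  |  1  |  1  |  0  |  0  || 1 | 1
 0  |  1  |  0  |  1  |  1  || 1 | 1
 0  |  1  |  0  |  1  |  0  || 1 | 1
 0  |  1  |  0  |  0  |  1  || 0 | 0
 0  |  1  |  0  |  0  |  0  || 0 | 0
 0  |  0  |  1  |  1  |  1  || 0 | 0
 0  |  0  |  1  |  1  |  0  || 1 | 1
 0  |  0  |  1  |  0  |  1  || 0 | 0
 0  |  0  |  1  |  0  |  0  || 1 | 1
 0  |  0  |  0  |  1  |  1  || 1 | 1
 0  |  0  |  0  |  1  |  0  || 0 | 0
 0  |  0  |  0  |  0  |  1  || 1 | 1
 0  |  0  |  0  |  0  |  0  || 0 | 0
The columns for φ and ψ agree on every row, so they are logically equivalent.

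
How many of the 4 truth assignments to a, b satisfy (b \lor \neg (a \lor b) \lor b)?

a | b | (a \lor b) | \neg (a \lor b) | φ
- | - | ---------- | --------------- | -
T | T |     T      |        F        | T
T | F |     T      |        F        | F
F | T |     T      |        F        | T
F | F |     F      |        T        | T
The formula is true on 3 of the 4 rows.

3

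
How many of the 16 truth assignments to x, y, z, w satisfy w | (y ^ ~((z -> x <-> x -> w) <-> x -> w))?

12

x | y | z | w || φ
1 | 1 | 1 | 1 || 1
1 | 1 | 1 | 0 || 1
1 | 1 | 0 | 1 || 1
1 | 1 | 0 | 0 || 1
1 | 0 | 1 | 1 || 1
1 | 0 | 1 | 0 || 0
1 | 0 | 0 | 1 || 1
1 | 0 | 0 | 0 || 0
0 | 1 | 1 | 1 || 1
0 | 1 | 1 | 0 || 0
0 | 1 | 0 | 1 || 1
0 | 1 | 0 | 0 || 1
0 | 0 | 1 | 1 || 1
0 | 0 | 1 | 0 || 1
0 | 0 | 0 | 1 || 1
0 | 0 | 0 | 0 || 0
The formula is true on 12 of the 16 rows.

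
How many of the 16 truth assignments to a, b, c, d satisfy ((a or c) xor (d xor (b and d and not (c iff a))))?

10

a | b | c | d | φ
- | - | - | - | -
T | T | T | T | F
T | T | T | F | T
T | T | F | T | T
T | T | F | F | T
T | F | T | T | F
T | F | T | F | T
T | F | F | T | F
T | F | F | F | T
F | T | T | T | T
F | T | T | F | T
F | T | F | T | T
F | T | F | F | F
F | F | T | T | F
F | F | T | F | T
F | F | F | T | T
F | F | F | F | F
The formula is true on 10 of the 16 rows.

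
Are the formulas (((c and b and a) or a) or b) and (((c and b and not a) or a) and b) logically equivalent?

not equivalent

a | b | c || φ | ψ
F | F | F || F | F
F | F | T || F | F
F | T | F || T | F
F | T | T || T | T
T | F | F || T | F
T | F | T || T | F
T | T | F || T | T
T | T | T || T | T
The columns differ at a=F, b=T, c=F (φ=T, ψ=F), so they are not equivalent.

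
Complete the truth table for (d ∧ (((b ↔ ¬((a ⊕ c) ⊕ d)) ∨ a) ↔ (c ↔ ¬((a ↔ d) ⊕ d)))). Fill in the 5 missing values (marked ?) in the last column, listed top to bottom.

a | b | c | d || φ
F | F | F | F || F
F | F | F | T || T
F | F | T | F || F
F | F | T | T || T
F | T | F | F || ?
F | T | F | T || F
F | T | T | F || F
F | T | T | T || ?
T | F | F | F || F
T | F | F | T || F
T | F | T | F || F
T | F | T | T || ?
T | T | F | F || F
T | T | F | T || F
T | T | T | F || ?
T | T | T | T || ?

Row a=F, b=T, c=F, d=F: (((b ↔ ¬((a ⊕ c) ⊕ d)) ∨ a) ↔ (c ↔ ¬((a ↔ d) ⊕ d))) = T, so the formula = F.
Row a=F, b=T, c=T, d=T: (((b ↔ ¬((a ⊕ c) ⊕ d)) ∨ a) ↔ (c ↔ ¬((a ↔ d) ⊕ d))) = F, so the formula = F.
Row a=T, b=F, c=T, d=T: (((b ↔ ¬((a ⊕ c) ⊕ d)) ∨ a) ↔ (c ↔ ¬((a ↔ d) ⊕ d))) = T, so the formula = T.
Row a=T, b=T, c=T, d=F: (((b ↔ ¬((a ⊕ c) ⊕ d)) ∨ a) ↔ (c ↔ ¬((a ↔ d) ⊕ d))) = T, so the formula = F.
Row a=T, b=T, c=T, d=T: (((b ↔ ¬((a ⊕ c) ⊕ d)) ∨ a) ↔ (c ↔ ¬((a ↔ d) ⊕ d))) = T, so the formula = T.

F, F, T, F, T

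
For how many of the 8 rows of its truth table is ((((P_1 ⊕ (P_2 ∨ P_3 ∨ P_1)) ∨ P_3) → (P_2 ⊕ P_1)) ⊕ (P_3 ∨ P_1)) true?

 P_1  |  P_2  |  P_3  |   φ  
----- | ----- | ----- | -----
 True |  True |  True |  True
 True |  True | False | False
 True | False |  True | False
 True | False | False | False
False |  True |  True | False
False |  True | False |  True
False | False |  True |  True
False | False | False |  True
The formula is true on 4 of the 8 rows.

4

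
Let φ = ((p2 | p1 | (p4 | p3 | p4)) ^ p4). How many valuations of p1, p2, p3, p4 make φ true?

p1 | p2 | p3 | p4 || φ
F  | F  | F  | F  || F
F  | F  | F  | T  || F
F  | F  | T  | F  || T
F  | F  | T  | T  || F
F  | T  | F  | F  || T
F  | T  | F  | T  || F
F  | T  | T  | F  || T
F  | T  | T  | T  || F
T  | F  | F  | F  || T
T  | F  | F  | T  || F
T  | F  | T  | F  || T
T  | F  | T  | T  || F
T  | T  | F  | F  || T
T  | T  | F  | T  || F
T  | T  | T  | F  || T
T  | T  | T  | T  || F
The formula is true on 7 of the 16 rows.

7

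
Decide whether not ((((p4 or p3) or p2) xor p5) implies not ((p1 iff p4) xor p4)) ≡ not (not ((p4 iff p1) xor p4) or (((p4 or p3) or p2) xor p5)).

p1  p2  p3  p4  p5  |  φ  ψ
T   T   T   T   T   |  F  F
T   T   T   T   F   |  F  F
T   T   T   F   T   |  F  F
T   T   T   F   F   |  F  F
T   T   F   T   T   |  F  F
T   T   F   T   F   |  F  F
T   T   F   F   T   |  F  F
T   T   F   F   F   |  F  F
T   F   T   T   T   |  F  F
T   F   T   T   F   |  F  F
T   F   T   F   T   |  F  F
T   F   T   F   F   |  F  F
T   F   F   T   T   |  F  F
T   F   F   T   F   |  F  F
T   F   F   F   T   |  F  F
T   F   F   F   F   |  F  F
F   T   T   T   T   |  F  T
F   T   T   T   F   |  T  F
F   T   T   F   T   |  F  T
F   T   T   F   F   |  T  F
F   T   F   T   T   |  F  T
F   T   F   T   F   |  T  F
F   T   F   F   T   |  F  T
F   T   F   F   F   |  T  F
F   F   T   T   T   |  F  T
F   F   T   T   F   |  T  F
F   F   T   F   T   |  F  T
F   F   T   F   F   |  T  F
F   F   F   T   T   |  F  T
F   F   F   T   F   |  T  F
F   F   F   F   T   |  T  F
F   F   F   F   F   |  F  T
The columns differ at p1=F, p2=T, p3=T, p4=T, p5=T (φ=F, ψ=T), so they are not equivalent.

not equivalent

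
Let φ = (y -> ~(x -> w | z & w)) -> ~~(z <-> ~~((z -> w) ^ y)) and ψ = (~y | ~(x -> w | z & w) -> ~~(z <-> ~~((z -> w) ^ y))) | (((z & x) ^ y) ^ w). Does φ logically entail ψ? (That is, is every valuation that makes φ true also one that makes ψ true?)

x | y | z | w || φ | ψ
1 | 1 | 1 | 1 || 1 | 1
1 | 1 | 1 | 0 || 1 | 1
1 | 1 | 0 | 1 || 1 | 1
1 | 1 | 0 | 0 || 1 | 1
1 | 0 | 1 | 1 || 1 | 1
1 | 0 | 1 | 0 || 0 | 1
1 | 0 | 0 | 1 || 0 | 1
1 | 0 | 0 | 0 || 0 | 0
0 | 1 | 1 | 1 || 1 | 1
0 | 1 | 1 | 0 || 1 | 1
0 | 1 | 0 | 1 || 1 | 1
0 | 1 | 0 | 0 || 1 | 1
0 | 0 | 1 | 1 || 1 | 1
0 | 0 | 1 | 0 || 0 | 0
0 | 0 | 0 | 1 || 0 | 1
0 | 0 | 0 | 0 || 0 | 0
In every row where φ is true, ψ is also true, so φ ⊨ ψ.

yes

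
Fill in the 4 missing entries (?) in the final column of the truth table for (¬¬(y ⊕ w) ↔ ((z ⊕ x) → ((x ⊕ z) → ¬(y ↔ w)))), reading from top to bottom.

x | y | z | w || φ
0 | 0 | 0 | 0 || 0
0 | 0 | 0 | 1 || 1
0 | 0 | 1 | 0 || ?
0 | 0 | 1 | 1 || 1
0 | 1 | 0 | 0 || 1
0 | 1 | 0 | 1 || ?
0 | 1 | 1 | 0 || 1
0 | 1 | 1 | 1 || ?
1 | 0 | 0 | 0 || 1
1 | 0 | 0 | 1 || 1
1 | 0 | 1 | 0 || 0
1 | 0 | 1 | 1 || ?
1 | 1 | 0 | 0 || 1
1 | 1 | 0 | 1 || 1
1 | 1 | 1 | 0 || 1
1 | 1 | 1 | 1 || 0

1, 0, 1, 1

Row x=0, y=0, z=1, w=0: ¬¬(y ⊕ w) = 0, ((z ⊕ x) → ((x ⊕ z) → ¬(y ↔ w))) = 0, so the formula = 1.
Row x=0, y=1, z=0, w=1: ¬¬(y ⊕ w) = 0, ((z ⊕ x) → ((x ⊕ z) → ¬(y ↔ w))) = 1, so the formula = 0.
Row x=0, y=1, z=1, w=1: ¬¬(y ⊕ w) = 0, ((z ⊕ x) → ((x ⊕ z) → ¬(y ↔ w))) = 0, so the formula = 1.
Row x=1, y=0, z=1, w=1: ¬¬(y ⊕ w) = 1, ((z ⊕ x) → ((x ⊕ z) → ¬(y ↔ w))) = 1, so the formula = 1.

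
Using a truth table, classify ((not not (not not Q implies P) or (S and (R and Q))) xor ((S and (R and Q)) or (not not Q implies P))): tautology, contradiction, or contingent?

P  Q  R  S  |  φ
F  F  F  F  |  F
F  F  F  T  |  F
F  F  T  F  |  F
F  F  T  T  |  F
F  T  F  F  |  F
F  T  F  T  |  F
F  T  T  F  |  F
F  T  T  T  |  F
T  F  F  F  |  F
T  F  F  T  |  F
T  F  T  F  |  F
T  F  T  T  |  F
T  T  F  F  |  F
T  T  F  T  |  F
T  T  T  F  |  F
T  T  T  T  |  F
Every row is F, so the formula is a contradiction.

contradiction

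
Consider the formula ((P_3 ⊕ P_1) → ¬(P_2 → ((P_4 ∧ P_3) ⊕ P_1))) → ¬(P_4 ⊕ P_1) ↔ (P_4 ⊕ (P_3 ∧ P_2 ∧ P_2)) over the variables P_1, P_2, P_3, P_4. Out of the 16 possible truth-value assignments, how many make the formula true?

6

P_1 | P_2 | P_3 | P_4 | φ
--- | --- | --- | --- | -
 F  |  F  |  F  |  F  | F
 F  |  F  |  F  |  T  | F
 F  |  F  |  T  |  F  | F
 F  |  F  |  T  |  T  | T
 F  |  T  |  F  |  F  | F
 F  |  T  |  F  |  T  | F
 F  |  T  |  T  |  F  | T
 F  |  T  |  T  |  T  | F
 T  |  F  |  F  |  F  | F
 T  |  F  |  F  |  T  | T
 T  |  F  |  T  |  F  | T
 T  |  F  |  T  |  T  | T
 T  |  T  |  F  |  F  | F
 T  |  T  |  F  |  T  | T
 T  |  T  |  T  |  F  | F
 T  |  T  |  T  |  T  | F
The formula is true on 6 of the 16 rows.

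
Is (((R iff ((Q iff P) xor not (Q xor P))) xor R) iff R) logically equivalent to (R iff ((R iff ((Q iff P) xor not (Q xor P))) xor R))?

equivalent

P | Q | R || φ | ψ
F | F | F || F | F
F | F | T || T | T
F | T | F || F | F
F | T | T || T | T
T | F | F || F | F
T | F | T || T | T
T | T | F || F | F
T | T | T || T | T
The columns for φ and ψ agree on every row, so they are logically equivalent.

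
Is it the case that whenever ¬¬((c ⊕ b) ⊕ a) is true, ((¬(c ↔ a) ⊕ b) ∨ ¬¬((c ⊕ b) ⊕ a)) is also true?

yes

a  b  c  |  φ  ψ
1  1  1  |  1  1
1  1  0  |  0  0
1  0  1  |  0  0
1  0  0  |  1  1
0  1  1  |  0  0
0  1  0  |  1  1
0  0  1  |  1  1
0  0  0  |  0  0
In every row where φ is true, ψ is also true, so φ ⊨ ψ.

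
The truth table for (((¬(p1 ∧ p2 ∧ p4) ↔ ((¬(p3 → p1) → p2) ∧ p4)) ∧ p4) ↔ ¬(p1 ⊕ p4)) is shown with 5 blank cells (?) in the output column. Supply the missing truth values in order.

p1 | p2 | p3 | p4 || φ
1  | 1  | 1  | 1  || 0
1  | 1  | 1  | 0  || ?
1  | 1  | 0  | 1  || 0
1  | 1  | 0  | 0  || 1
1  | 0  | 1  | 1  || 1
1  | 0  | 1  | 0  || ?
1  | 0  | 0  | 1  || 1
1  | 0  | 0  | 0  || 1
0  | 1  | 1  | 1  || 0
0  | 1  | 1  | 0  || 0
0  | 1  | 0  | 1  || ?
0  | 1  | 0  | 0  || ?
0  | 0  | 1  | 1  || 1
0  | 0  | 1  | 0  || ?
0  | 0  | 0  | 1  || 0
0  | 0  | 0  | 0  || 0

Row p1=1, p2=1, p3=1, p4=0: ((¬(p1 ∧ p2 ∧ p4) ↔ ((¬(p3 → p1) → p2) ∧ p4)) ∧ p4) = 0, ¬(p1 ⊕ p4) = 0, so the formula = 1.
Row p1=1, p2=0, p3=1, p4=0: ((¬(p1 ∧ p2 ∧ p4) ↔ ((¬(p3 → p1) → p2) ∧ p4)) ∧ p4) = 0, ¬(p1 ⊕ p4) = 0, so the formula = 1.
Row p1=0, p2=1, p3=0, p4=1: ((¬(p1 ∧ p2 ∧ p4) ↔ ((¬(p3 → p1) → p2) ∧ p4)) ∧ p4) = 1, ¬(p1 ⊕ p4) = 0, so the formula = 0.
Row p1=0, p2=1, p3=0, p4=0: ((¬(p1 ∧ p2 ∧ p4) ↔ ((¬(p3 → p1) → p2) ∧ p4)) ∧ p4) = 0, ¬(p1 ⊕ p4) = 1, so the formula = 0.
Row p1=0, p2=0, p3=1, p4=0: ((¬(p1 ∧ p2 ∧ p4) ↔ ((¬(p3 → p1) → p2) ∧ p4)) ∧ p4) = 0, ¬(p1 ⊕ p4) = 1, so the formula = 0.

1, 1, 0, 0, 0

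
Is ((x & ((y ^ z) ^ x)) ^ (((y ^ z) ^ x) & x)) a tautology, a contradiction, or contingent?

contradiction

x | y | z || (y ^ z) | ((y ^ z) ^ x) | (x & ((y ^ z) ^ x)) | (((y ^ z) ^ x) & x) | φ
0 | 0 | 0 ||    0    |       0       |          0          |          0          | 0
0 | 0 | 1 ||    1    |       1       |          0          |          0          | 0
0 | 1 | 0 ||    1    |       1       |          0          |          0          | 0
0 | 1 | 1 ||    0    |       0       |          0          |          0          | 0
1 | 0 | 0 ||    0    |       1       |          1          |          1          | 0
1 | 0 | 1 ||    1    |       0       |          0          |          0          | 0
1 | 1 | 0 ||    1    |       0       |          0          |          0          | 0
1 | 1 | 1 ||    0    |       1       |          1          |          1          | 0
Every row is 0, so the formula is a contradiction.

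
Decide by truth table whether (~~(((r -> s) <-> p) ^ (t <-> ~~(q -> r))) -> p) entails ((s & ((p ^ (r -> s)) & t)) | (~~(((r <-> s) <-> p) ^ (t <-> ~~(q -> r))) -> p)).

no

p | q | r | s | t || φ | ψ
1 | 1 | 1 | 1 | 1 || 1 | 1
1 | 1 | 1 | 1 | 0 || 1 | 1
1 | 1 | 1 | 0 | 1 || 1 | 1
1 | 1 | 1 | 0 | 0 || 1 | 1
1 | 1 | 0 | 1 | 1 || 1 | 1
1 | 1 | 0 | 1 | 0 || 1 | 1
1 | 1 | 0 | 0 | 1 || 1 | 1
1 | 1 | 0 | 0 | 0 || 1 | 1
1 | 0 | 1 | 1 | 1 || 1 | 1
1 | 0 | 1 | 1 | 0 || 1 | 1
1 | 0 | 1 | 0 | 1 || 1 | 1
1 | 0 | 1 | 0 | 0 || 1 | 1
1 | 0 | 0 | 1 | 1 || 1 | 1
1 | 0 | 0 | 1 | 0 || 1 | 1
1 | 0 | 0 | 0 | 1 || 1 | 1
1 | 0 | 0 | 0 | 0 || 1 | 1
0 | 1 | 1 | 1 | 1 || 0 | 1
0 | 1 | 1 | 1 | 0 || 1 | 1
0 | 1 | 1 | 0 | 1 || 1 | 1
0 | 1 | 1 | 0 | 0 || 0 | 0
0 | 1 | 0 | 1 | 1 || 1 | 1
0 | 1 | 0 | 1 | 0 || 0 | 1
0 | 1 | 0 | 0 | 1 || 1 | 1
0 | 1 | 0 | 0 | 0 || 0 | 0
0 | 0 | 1 | 1 | 1 || 0 | 1
0 | 0 | 1 | 1 | 0 || 1 | 1
0 | 0 | 1 | 0 | 1 || 1 | 1
0 | 0 | 1 | 0 | 0 || 0 | 0
0 | 0 | 0 | 1 | 1 || 0 | 1
0 | 0 | 0 | 1 | 0 || 1 | 0
0 | 0 | 0 | 0 | 1 || 0 | 0
0 | 0 | 0 | 0 | 0 || 1 | 1
At p=0, q=0, r=0, s=1, t=0 we have φ true but ψ false, so φ does not entail ψ.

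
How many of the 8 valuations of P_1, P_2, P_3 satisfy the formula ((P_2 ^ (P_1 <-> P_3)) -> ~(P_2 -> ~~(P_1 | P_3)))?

4

P_1  P_2  P_3     (P_1 <-> P_3)  (P_2 ^ (P_1 <-> P_3))  (P_1 | P_3)  ~(P_1 | P_3)  ~~(P_1 | P_3)  (P_2 -> ~~(P_1 | P_3))  ~(P_2 -> ~~(P_1 | P_3))  φ
 F    F    F            T                  T                 F            T              F                  T                        F             F
 F    F    T            F                  F                 T            F              T                  T                        F             T
 F    T    F            T                  F                 F            T              F                  F                        T             T
 F    T    T            F                  T                 T            F              T                  T                        F             F
 T    F    F            F                  F                 T            F              T                  T                        F             T
 T    F    T            T                  T                 T            F              T                  T                        F             F
 T    T    F            F                  T                 T            F              T                  T                        F             F
 T    T    T            T                  F                 T            F              T                  T                        F             T
The formula is true on 4 of the 8 rows.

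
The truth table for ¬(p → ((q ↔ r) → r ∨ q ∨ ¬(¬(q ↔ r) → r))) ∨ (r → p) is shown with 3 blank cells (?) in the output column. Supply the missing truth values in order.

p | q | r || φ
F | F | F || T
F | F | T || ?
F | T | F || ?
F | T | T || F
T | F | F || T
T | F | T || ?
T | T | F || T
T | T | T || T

F, T, T

Row p=F, q=F, r=T: ¬(p → ((q ↔ r) → r ∨ q ∨ ¬(¬(q ↔ r) → r))) = F, (r → p) = F, so the formula = F.
Row p=F, q=T, r=F: ¬(p → ((q ↔ r) → r ∨ q ∨ ¬(¬(q ↔ r) → r))) = F, (r → p) = T, so the formula = T.
Row p=T, q=F, r=T: ¬(p → ((q ↔ r) → r ∨ q ∨ ¬(¬(q ↔ r) → r))) = F, (r → p) = T, so the formula = T.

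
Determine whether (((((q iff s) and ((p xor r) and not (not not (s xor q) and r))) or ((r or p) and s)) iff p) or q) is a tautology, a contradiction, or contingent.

p  q  r  s  |  (q iff s)  (p xor r)  (s xor q)  not (s xor q)  not not (s xor q)  (not not (s xor q) and r)  (r or p)  ((r or p) and s)  φ
F  F  F  F  |      T          F          F            T                F                      F                 F             F          T
F  F  F  T  |      F          F          T            F                T                      F                 F             F          T
F  F  T  F  |      T          T          F            T                F                      F                 T             F          F
F  F  T  T  |      F          T          T            F                T                      T                 T             T          F
F  T  F  F  |      F          F          T            F                T                      F                 F             F          T
F  T  F  T  |      T          F          F            T                F                      F                 F             F          T
F  T  T  F  |      F          T          T            F                T                      T                 T             F          T
F  T  T  T  |      T          T          F            T                F                      F                 T             T          T
T  F  F  F  |      T          T          F            T                F                      F                 T             F          T
T  F  F  T  |      F          T          T            F                T                      F                 T             T          T
T  F  T  F  |      T          F          F            T                F                      F                 T             F          F
T  F  T  T  |      F          F          T            F                T                      T                 T             T          T
T  T  F  F  |      F          T          T            F                T                      F                 T             F          T
T  T  F  T  |      T          T          F            T                F                      F                 T             T          T
T  T  T  F  |      F          F          T            F                T                      T                 T             F          T
T  T  T  T  |      T          F          F            T                F                      F                 T             T          T
13 of 16 rows are T, so the formula is contingent.

contingent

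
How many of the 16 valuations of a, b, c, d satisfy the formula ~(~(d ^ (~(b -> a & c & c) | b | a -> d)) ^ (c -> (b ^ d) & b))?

10

a | b | c | d || φ
F | F | F | F || F
F | F | F | T || T
F | F | T | F || T
F | F | T | T || F
F | T | F | F || T
F | T | F | T || T
F | T | T | F || T
F | T | T | T || F
T | F | F | F || T
T | F | F | T || T
T | F | T | F || F
T | F | T | T || F
T | T | F | F || T
T | T | F | T || T
T | T | T | F || T
T | T | T | T || F
The formula is true on 10 of the 16 rows.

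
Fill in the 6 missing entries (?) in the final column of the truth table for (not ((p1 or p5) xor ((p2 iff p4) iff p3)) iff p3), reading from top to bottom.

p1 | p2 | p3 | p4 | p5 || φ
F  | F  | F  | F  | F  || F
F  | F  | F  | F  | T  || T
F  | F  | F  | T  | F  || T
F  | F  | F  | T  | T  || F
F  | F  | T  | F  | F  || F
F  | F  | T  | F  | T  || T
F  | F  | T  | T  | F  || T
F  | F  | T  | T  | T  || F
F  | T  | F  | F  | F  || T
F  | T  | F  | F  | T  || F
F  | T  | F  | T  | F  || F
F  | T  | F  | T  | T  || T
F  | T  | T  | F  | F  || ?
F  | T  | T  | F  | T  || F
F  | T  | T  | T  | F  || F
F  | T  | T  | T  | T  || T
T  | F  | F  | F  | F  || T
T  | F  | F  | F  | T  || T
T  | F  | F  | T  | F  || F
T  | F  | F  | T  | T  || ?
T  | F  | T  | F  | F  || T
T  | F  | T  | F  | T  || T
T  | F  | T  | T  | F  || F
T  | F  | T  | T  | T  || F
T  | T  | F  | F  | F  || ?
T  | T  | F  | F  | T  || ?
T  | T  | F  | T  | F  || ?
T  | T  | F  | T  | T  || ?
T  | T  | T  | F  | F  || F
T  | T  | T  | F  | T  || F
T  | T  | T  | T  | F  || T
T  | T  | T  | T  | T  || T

T, F, F, F, T, T

Row p1=F, p2=T, p3=T, p4=F, p5=F: not ((p1 or p5) xor ((p2 iff p4) iff p3)) = T, so the formula = T.
Row p1=T, p2=F, p3=F, p4=T, p5=T: not ((p1 or p5) xor ((p2 iff p4) iff p3)) = T, so the formula = F.
Row p1=T, p2=T, p3=F, p4=F, p5=F: not ((p1 or p5) xor ((p2 iff p4) iff p3)) = T, so the formula = F.
Row p1=T, p2=T, p3=F, p4=F, p5=T: not ((p1 or p5) xor ((p2 iff p4) iff p3)) = T, so the formula = F.
Row p1=T, p2=T, p3=F, p4=T, p5=F: not ((p1 or p5) xor ((p2 iff p4) iff p3)) = F, so the formula = T.
Row p1=T, p2=T, p3=F, p4=T, p5=T: not ((p1 or p5) xor ((p2 iff p4) iff p3)) = F, so the formula = T.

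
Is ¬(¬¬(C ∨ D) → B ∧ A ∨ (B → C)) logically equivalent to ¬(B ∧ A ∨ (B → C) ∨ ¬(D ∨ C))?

A | B | C | D | φ | ψ
- | - | - | - | - | -
1 | 1 | 1 | 1 | 0 | 0
1 | 1 | 1 | 0 | 0 | 0
1 | 1 | 0 | 1 | 0 | 0
1 | 1 | 0 | 0 | 0 | 0
1 | 0 | 1 | 1 | 0 | 0
1 | 0 | 1 | 0 | 0 | 0
1 | 0 | 0 | 1 | 0 | 0
1 | 0 | 0 | 0 | 0 | 0
0 | 1 | 1 | 1 | 0 | 0
0 | 1 | 1 | 0 | 0 | 0
0 | 1 | 0 | 1 | 1 | 1
0 | 1 | 0 | 0 | 0 | 0
0 | 0 | 1 | 1 | 0 | 0
0 | 0 | 1 | 0 | 0 | 0
0 | 0 | 0 | 1 | 0 | 0
0 | 0 | 0 | 0 | 0 | 0
The columns for φ and ψ agree on every row, so they are logically equivalent.

equivalent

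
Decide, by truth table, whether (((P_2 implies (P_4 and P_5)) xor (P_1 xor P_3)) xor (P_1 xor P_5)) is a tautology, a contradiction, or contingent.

contingent

P_1 | P_2 | P_3 | P_4 | P_5 | φ
--- | --- | --- | --- | --- | -
 T  |  T  |  T  |  T  |  T  | T
 T  |  T  |  T  |  T  |  F  | T
 T  |  T  |  T  |  F  |  T  | F
 T  |  T  |  T  |  F  |  F  | T
 T  |  T  |  F  |  T  |  T  | F
 T  |  T  |  F  |  T  |  F  | F
 T  |  T  |  F  |  F  |  T  | T
 T  |  T  |  F  |  F  |  F  | F
 T  |  F  |  T  |  T  |  T  | T
 T  |  F  |  T  |  T  |  F  | F
 T  |  F  |  T  |  F  |  T  | T
 T  |  F  |  T  |  F  |  F  | F
 T  |  F  |  F  |  T  |  T  | F
 T  |  F  |  F  |  T  |  F  | T
 T  |  F  |  F  |  F  |  T  | F
 T  |  F  |  F  |  F  |  F  | T
 F  |  T  |  T  |  T  |  T  | T
 F  |  T  |  T  |  T  |  F  | T
 F  |  T  |  T  |  F  |  T  | F
 F  |  T  |  T  |  F  |  F  | T
 F  |  T  |  F  |  T  |  T  | F
 F  |  T  |  F  |  T  |  F  | F
 F  |  T  |  F  |  F  |  T  | T
 F  |  T  |  F  |  F  |  F  | F
 F  |  F  |  T  |  T  |  T  | T
 F  |  F  |  T  |  T  |  F  | F
 F  |  F  |  T  |  F  |  T  | T
 F  |  F  |  T  |  F  |  F  | F
 F  |  F  |  F  |  T  |  T  | F
 F  |  F  |  F  |  T  |  F  | T
 F  |  F  |  F  |  F  |  T  | F
 F  |  F  |  F  |  F  |  F  | T
16 of 32 rows are T, so the formula is contingent.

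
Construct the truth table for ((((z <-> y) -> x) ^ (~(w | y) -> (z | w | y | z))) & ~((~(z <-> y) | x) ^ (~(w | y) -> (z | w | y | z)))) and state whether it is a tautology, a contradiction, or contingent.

x  y  z  w  |  φ
1  1  1  1  |  0
1  1  1  0  |  0
1  1  0  1  |  0
1  1  0  0  |  0
1  0  1  1  |  0
1  0  1  0  |  0
1  0  0  1  |  0
1  0  0  0  |  0
0  1  1  1  |  0
0  1  1  0  |  0
0  1  0  1  |  0
0  1  0  0  |  0
0  0  1  1  |  0
0  0  1  0  |  0
0  0  0  1  |  0
0  0  0  0  |  0
Every row is 0, so the formula is a contradiction.

contradiction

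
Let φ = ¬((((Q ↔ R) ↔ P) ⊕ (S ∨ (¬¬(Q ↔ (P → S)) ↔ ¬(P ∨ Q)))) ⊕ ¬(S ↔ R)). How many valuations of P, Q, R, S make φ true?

6

P | Q | R | S | φ
- | - | - | - | -
T | T | T | T | T
T | T | T | F | F
T | T | F | T | T
T | T | F | F | F
T | F | T | T | F
T | F | T | F | F
T | F | F | T | F
T | F | F | F | F
F | T | T | T | F
F | T | T | F | F
F | T | F | T | F
F | T | F | F | F
F | F | T | T | T
F | F | T | F | T
F | F | F | T | T
F | F | F | F | T
The formula is true on 6 of the 16 rows.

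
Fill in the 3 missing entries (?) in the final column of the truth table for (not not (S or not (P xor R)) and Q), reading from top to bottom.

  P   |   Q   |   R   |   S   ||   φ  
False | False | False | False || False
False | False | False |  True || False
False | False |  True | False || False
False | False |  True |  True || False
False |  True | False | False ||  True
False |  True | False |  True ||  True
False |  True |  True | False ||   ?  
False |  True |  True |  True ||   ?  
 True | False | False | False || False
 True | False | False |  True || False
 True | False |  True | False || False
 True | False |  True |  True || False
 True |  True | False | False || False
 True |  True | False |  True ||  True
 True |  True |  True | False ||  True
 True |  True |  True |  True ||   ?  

False, True, True

Row P=False, Q=True, R=True, S=False: not not (S or not (P xor R)) = False, so the formula = False.
Row P=False, Q=True, R=True, S=True: not not (S or not (P xor R)) = True, so the formula = True.
Row P=True, Q=True, R=True, S=True: not not (S or not (P xor R)) = True, so the formula = True.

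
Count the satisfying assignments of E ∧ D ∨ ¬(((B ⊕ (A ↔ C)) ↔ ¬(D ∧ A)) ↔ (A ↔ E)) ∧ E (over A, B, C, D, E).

12

A | B | C | D | E || φ
1 | 1 | 1 | 1 | 1 || 1
1 | 1 | 1 | 1 | 0 || 0
1 | 1 | 1 | 0 | 1 || 1
1 | 1 | 1 | 0 | 0 || 0
1 | 1 | 0 | 1 | 1 || 1
1 | 1 | 0 | 1 | 0 || 0
1 | 1 | 0 | 0 | 1 || 0
1 | 1 | 0 | 0 | 0 || 0
1 | 0 | 1 | 1 | 1 || 1
1 | 0 | 1 | 1 | 0 || 0
1 | 0 | 1 | 0 | 1 || 0
1 | 0 | 1 | 0 | 0 || 0
1 | 0 | 0 | 1 | 1 || 1
1 | 0 | 0 | 1 | 0 || 0
1 | 0 | 0 | 0 | 1 || 1
1 | 0 | 0 | 0 | 0 || 0
0 | 1 | 1 | 1 | 1 || 1
0 | 1 | 1 | 1 | 0 || 0
0 | 1 | 1 | 0 | 1 || 1
0 | 1 | 1 | 0 | 0 || 0
0 | 1 | 0 | 1 | 1 || 1
0 | 1 | 0 | 1 | 0 || 0
0 | 1 | 0 | 0 | 1 || 0
0 | 1 | 0 | 0 | 0 || 0
0 | 0 | 1 | 1 | 1 || 1
0 | 0 | 1 | 1 | 0 || 0
0 | 0 | 1 | 0 | 1 || 0
0 | 0 | 1 | 0 | 0 || 0
0 | 0 | 0 | 1 | 1 || 1
0 | 0 | 0 | 1 | 0 || 0
0 | 0 | 0 | 0 | 1 || 1
0 | 0 | 0 | 0 | 0 || 0
The formula is true on 12 of the 32 rows.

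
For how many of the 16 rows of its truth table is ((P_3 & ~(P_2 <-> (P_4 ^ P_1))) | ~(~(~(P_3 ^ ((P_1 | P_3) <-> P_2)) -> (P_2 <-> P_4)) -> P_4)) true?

6

P_1 | P_2 | P_3 | P_4 || φ
 T  |  T  |  T  |  T  || T
 T  |  T  |  T  |  F  || T
 T  |  T  |  F  |  T  || F
 T  |  T  |  F  |  F  || F
 T  |  F  |  T  |  T  || F
 T  |  F  |  T  |  F  || T
 T  |  F  |  F  |  T  || F
 T  |  F  |  F  |  F  || F
 F  |  T  |  T  |  T  || F
 F  |  T  |  T  |  F  || T
 F  |  T  |  F  |  T  || F
 F  |  T  |  F  |  F  || T
 F  |  F  |  T  |  T  || T
 F  |  F  |  T  |  F  || F
 F  |  F  |  F  |  T  || F
 F  |  F  |  F  |  F  || F
The formula is true on 6 of the 16 rows.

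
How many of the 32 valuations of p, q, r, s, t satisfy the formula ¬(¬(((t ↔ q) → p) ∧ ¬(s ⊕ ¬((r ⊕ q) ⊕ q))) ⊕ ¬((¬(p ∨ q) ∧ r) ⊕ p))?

p  q  r  s  t  |  φ
T  T  T  T  T  |  F
T  T  T  T  F  |  F
T  T  T  F  T  |  T
T  T  T  F  F  |  T
T  T  F  T  T  |  T
T  T  F  T  F  |  T
T  T  F  F  T  |  F
T  T  F  F  F  |  F
T  F  T  T  T  |  F
T  F  T  T  F  |  F
T  F  T  F  T  |  T
T  F  T  F  F  |  T
T  F  F  T  T  |  T
T  F  F  T  F  |  T
T  F  F  F  T  |  F
T  F  F  F  F  |  F
F  T  T  T  T  |  T
F  T  T  T  F  |  T
F  T  T  F  T  |  T
F  T  T  F  F  |  F
F  T  F  T  T  |  T
F  T  F  T  F  |  F
F  T  F  F  T  |  T
F  T  F  F  F  |  T
F  F  T  T  T  |  F
F  F  T  T  F  |  F
F  F  T  F  T  |  T
F  F  T  F  F  |  F
F  F  F  T  T  |  F
F  F  F  T  F  |  T
F  F  F  F  T  |  T
F  F  F  F  F  |  T
The formula is true on 18 of the 32 rows.

18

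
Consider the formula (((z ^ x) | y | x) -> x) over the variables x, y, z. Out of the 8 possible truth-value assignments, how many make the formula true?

5

x  y  z     (((z ^ x) | y | x) -> x)
F  F  F                T            
F  F  T                F            
F  T  F                F            
F  T  T                F            
T  F  F                T            
T  F  T                T            
T  T  F                T            
T  T  T                T            
The formula is true on 5 of the 8 rows.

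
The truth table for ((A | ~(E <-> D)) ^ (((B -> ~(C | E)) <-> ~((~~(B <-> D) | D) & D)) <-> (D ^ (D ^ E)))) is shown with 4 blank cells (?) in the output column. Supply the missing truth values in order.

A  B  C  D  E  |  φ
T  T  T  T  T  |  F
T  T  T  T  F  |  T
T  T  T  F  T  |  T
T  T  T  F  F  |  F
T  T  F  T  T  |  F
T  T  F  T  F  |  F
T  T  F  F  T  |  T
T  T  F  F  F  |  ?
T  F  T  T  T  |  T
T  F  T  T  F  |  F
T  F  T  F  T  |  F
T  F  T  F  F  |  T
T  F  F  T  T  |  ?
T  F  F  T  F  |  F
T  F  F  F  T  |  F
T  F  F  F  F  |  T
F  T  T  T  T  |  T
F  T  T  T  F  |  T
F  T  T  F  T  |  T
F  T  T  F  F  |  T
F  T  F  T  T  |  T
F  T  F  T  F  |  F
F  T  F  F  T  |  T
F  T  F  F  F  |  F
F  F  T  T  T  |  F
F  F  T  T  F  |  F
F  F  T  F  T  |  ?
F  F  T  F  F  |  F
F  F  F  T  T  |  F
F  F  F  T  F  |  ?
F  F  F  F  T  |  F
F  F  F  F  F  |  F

T, T, F, F

Row A=T, B=T, C=F, D=F, E=F: (A | ~(E <-> D)) = T, (((B -> ~(C | E)) <-> ~((~~(B <-> D) | D) & D)) <-> (D ^ (D ^ E))) = F, so the formula = T.
Row A=T, B=F, C=F, D=T, E=T: (A | ~(E <-> D)) = T, (((B -> ~(C | E)) <-> ~((~~(B <-> D) | D) & D)) <-> (D ^ (D ^ E))) = F, so the formula = T.
Row A=F, B=F, C=T, D=F, E=T: (A | ~(E <-> D)) = T, (((B -> ~(C | E)) <-> ~((~~(B <-> D) | D) & D)) <-> (D ^ (D ^ E))) = T, so the formula = F.
Row A=F, B=F, C=F, D=T, E=F: (A | ~(E <-> D)) = T, (((B -> ~(C | E)) <-> ~((~~(B <-> D) | D) & D)) <-> (D ^ (D ^ E))) = T, so the formula = F.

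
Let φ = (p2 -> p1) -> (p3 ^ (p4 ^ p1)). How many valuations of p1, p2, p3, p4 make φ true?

p1 | p2 | p3 | p4 || (p2 -> p1) | (p4 ^ p1) | (p3 ^ (p4 ^ p1)) | ((p2 -> p1) -> (p3 ^ (p4 ^ p1)))
T  | T  | T  | T  ||     T      |     F     |        T         |                T                
T  | T  | T  | F  ||     T      |     T     |        F         |                F                
T  | T  | F  | T  ||     T      |     F     |        F         |                F                
T  | T  | F  | F  ||     T      |     T     |        T         |                T                
T  | F  | T  | T  ||     T      |     F     |        T         |                T                
T  | F  | T  | F  ||     T      |     T     |        F         |                F                
T  | F  | F  | T  ||     T      |     F     |        F         |                F                
T  | F  | F  | F  ||     T      |     T     |        T         |                T                
F  | T  | T  | T  ||     F      |     T     |        F         |                T                
F  | T  | T  | F  ||     F      |     F     |        T         |                T                
F  | T  | F  | T  ||     F      |     T     |        T         |                T                
F  | T  | F  | F  ||     F      |     F     |        F         |                T                
F  | F  | T  | T  ||     T      |     T     |        F         |                F                
F  | F  | T  | F  ||     T      |     F     |        T         |                T                
F  | F  | F  | T  ||     T      |     T     |        T         |                T                
F  | F  | F  | F  ||     T      |     F     |        F         |                F                
The formula is true on 10 of the 16 rows.

10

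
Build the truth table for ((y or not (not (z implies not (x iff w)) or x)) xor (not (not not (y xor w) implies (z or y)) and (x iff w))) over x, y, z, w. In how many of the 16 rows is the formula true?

12

x | y | z | w | (x iff w) | not (x iff w) | (z implies not (x iff w)) | (y xor w) | not (y xor w) | not not (y xor w) | (z or y) | φ
- | - | - | - | --------- | ------------- | ------------------------- | --------- | ------------- | ----------------- | -------- | -
T | T | T | T |     T     |       F       |             F             |     F     |       T       |         F         |    T     | T
T | T | T | F |     F     |       T       |             T             |     T     |       F       |         T         |    T     | T
T | T | F | T |     T     |       F       |             T             |     F     |       T       |         F         |    T     | T
T | T | F | F |     F     |       T       |             T             |     T     |       F       |         T         |    T     | T
T | F | T | T |     T     |       F       |             F             |     T     |       F       |         T         |    T     | F
T | F | T | F |     F     |       T       |             T             |     F     |       T       |         F         |    T     | F
T | F | F | T |     T     |       F       |             T             |     T     |       F       |         T         |    F     | T
T | F | F | F |     F     |       T       |             T             |     F     |       T       |         F         |    F     | F
F | T | T | T |     F     |       T       |             T             |     F     |       T       |         F         |    T     | T
F | T | T | F |     T     |       F       |             F             |     T     |       F       |         T         |    T     | T
F | T | F | T |     F     |       T       |             T             |     F     |       T       |         F         |    T     | T
F | T | F | F |     T     |       F       |             T             |     T     |       F       |         T         |    T     | T
F | F | T | T |     F     |       T       |             T             |     T     |       F       |         T         |    T     | T
F | F | T | F |     T     |       F       |             F             |     F     |       T       |         F         |    T     | F
F | F | F | T |     F     |       T       |             T             |     T     |       F       |         T         |    F     | T
F | F | F | F |     T     |       F       |             T             |     F     |       T       |         F         |    F     | T
The formula is true on 12 of the 16 rows.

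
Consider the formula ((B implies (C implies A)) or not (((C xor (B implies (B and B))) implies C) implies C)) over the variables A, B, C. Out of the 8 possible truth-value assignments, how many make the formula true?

7

  A   |   B   |   C   ||   φ  
False | False | False ||  True
False | False |  True ||  True
False |  True | False ||  True
False |  True |  True || False
 True | False | False ||  True
 True | False |  True ||  True
 True |  True | False ||  True
 True |  True |  True ||  True
The formula is true on 7 of the 8 rows.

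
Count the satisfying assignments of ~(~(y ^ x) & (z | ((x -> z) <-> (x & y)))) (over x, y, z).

  x      y      z       (y ^ x)  ~(y ^ x)  (x -> z)  (x & y)  ((x -> z) <-> (x & y))  (z | ((x -> z) <-> (x & y)))    φ  
False  False  False      False     True      True     False           False                      False               True
False  False   True      False     True      True     False           False                       True              False
False   True  False       True    False      True     False           False                      False               True
False   True   True       True    False      True     False           False                       True               True
 True  False  False       True    False     False     False            True                       True               True
 True  False   True       True    False      True     False           False                       True               True
 True   True  False      False     True     False      True           False                      False               True
 True   True   True      False     True      True      True            True                       True              False
The formula is true on 6 of the 8 rows.

6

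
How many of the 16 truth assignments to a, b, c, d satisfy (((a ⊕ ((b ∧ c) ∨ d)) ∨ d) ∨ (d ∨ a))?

13

a | b | c | d | (b ∧ c) | ((b ∧ c) ∨ d) | (a ⊕ ((b ∧ c) ∨ d)) | ((a ⊕ ((b ∧ c) ∨ d)) ∨ d) | (d ∨ a) | φ
- | - | - | - | ------- | ------------- | ------------------- | ------------------------- | ------- | -
F | F | F | F |    F    |       F       |          F          |             F             |    F    | F
F | F | F | T |    F    |       T       |          T          |             T             |    T    | T
F | F | T | F |    F    |       F       |          F          |             F             |    F    | F
F | F | T | T |    F    |       T       |          T          |             T             |    T    | T
F | T | F | F |    F    |       F       |          F          |             F             |    F    | F
F | T | F | T |    F    |       T       |          T          |             T             |    T    | T
F | T | T | F |    T    |       T       |          T          |             T             |    F    | T
F | T | T | T |    T    |       T       |          T          |             T             |    T    | T
T | F | F | F |    F    |       F       |          T          |             T             |    T    | T
T | F | F | T |    F    |       T       |          F          |             T             |    T    | T
T | F | T | F |    F    |       F       |          T          |             T             |    T    | T
T | F | T | T |    F    |       T       |          F          |             T             |    T    | T
T | T | F | F |    F    |       F       |          T          |             T             |    T    | T
T | T | F | T |    F    |       T       |          F          |             T             |    T    | T
T | T | T | F |    T    |       T       |          F          |             F             |    T    | T
T | T | T | T |    T    |       T       |          F          |             T             |    T    | T
The formula is true on 13 of the 16 rows.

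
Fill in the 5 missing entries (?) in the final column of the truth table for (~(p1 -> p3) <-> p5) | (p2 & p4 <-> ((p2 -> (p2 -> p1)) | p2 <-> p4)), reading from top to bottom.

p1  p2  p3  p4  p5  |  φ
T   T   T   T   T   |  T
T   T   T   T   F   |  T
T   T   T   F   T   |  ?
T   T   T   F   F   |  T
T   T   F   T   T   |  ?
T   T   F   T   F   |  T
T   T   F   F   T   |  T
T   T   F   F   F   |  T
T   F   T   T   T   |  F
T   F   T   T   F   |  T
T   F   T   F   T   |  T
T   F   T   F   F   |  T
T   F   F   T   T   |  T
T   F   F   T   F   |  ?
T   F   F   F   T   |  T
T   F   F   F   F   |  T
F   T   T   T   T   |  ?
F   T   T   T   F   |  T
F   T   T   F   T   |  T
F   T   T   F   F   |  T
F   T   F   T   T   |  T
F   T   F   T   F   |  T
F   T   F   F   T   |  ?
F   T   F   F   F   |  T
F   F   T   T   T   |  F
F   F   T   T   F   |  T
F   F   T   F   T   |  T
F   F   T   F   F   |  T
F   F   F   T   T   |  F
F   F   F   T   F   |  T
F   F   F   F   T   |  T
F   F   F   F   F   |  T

T, T, F, T, T

Row p1=T, p2=T, p3=T, p4=F, p5=T: (~(p1 -> p3) <-> p5) = F, (p2 & p4 <-> ((p2 -> (p2 -> p1)) | p2 <-> p4)) = T, so the formula = T.
Row p1=T, p2=T, p3=F, p4=T, p5=T: (~(p1 -> p3) <-> p5) = T, (p2 & p4 <-> ((p2 -> (p2 -> p1)) | p2 <-> p4)) = T, so the formula = T.
Row p1=T, p2=F, p3=F, p4=T, p5=F: (~(p1 -> p3) <-> p5) = F, (p2 & p4 <-> ((p2 -> (p2 -> p1)) | p2 <-> p4)) = F, so the formula = F.
Row p1=F, p2=T, p3=T, p4=T, p5=T: (~(p1 -> p3) <-> p5) = F, (p2 & p4 <-> ((p2 -> (p2 -> p1)) | p2 <-> p4)) = T, so the formula = T.
Row p1=F, p2=T, p3=F, p4=F, p5=T: (~(p1 -> p3) <-> p5) = F, (p2 & p4 <-> ((p2 -> (p2 -> p1)) | p2 <-> p4)) = T, so the formula = T.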